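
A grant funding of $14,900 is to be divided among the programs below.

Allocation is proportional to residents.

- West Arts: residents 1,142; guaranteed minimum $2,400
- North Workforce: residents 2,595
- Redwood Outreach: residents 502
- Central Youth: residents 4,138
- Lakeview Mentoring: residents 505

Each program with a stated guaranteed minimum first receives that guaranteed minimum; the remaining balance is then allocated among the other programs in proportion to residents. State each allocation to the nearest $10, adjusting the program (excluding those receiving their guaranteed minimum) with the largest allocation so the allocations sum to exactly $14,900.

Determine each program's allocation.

Minimums first: West Arts $2,400. Remaining pool $12,500.
Remaining pool split over remaining residents 7,740: North Workforce 4,190.89 → $4,190; Redwood Outreach 810.72 → $810; Central Youth 6,682.82 → $6,680; Lakeview Mentoring 815.57 → $820.

West Arts: $2,400; North Workforce: $4,190; Redwood Outreach: $810; Central Youth: $6,680; Lakeview Mentoring: $820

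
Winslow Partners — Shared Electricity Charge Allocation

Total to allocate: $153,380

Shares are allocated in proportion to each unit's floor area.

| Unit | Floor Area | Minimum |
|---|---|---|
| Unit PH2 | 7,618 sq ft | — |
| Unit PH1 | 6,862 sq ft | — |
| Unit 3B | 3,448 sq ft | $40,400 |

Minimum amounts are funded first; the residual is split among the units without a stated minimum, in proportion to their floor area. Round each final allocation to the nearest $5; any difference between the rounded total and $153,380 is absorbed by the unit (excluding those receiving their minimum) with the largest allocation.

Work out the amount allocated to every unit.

Unit PH2: $59,440 | Unit PH1: $53,540 | Unit 3B: $40,400

Guaranteed amounts: Unit 3B $40,400. Balance $112,980.
Balance split over remaining floor area 14,480: Unit PH2 59,439.34 → $59,440; Unit PH1 53,540.66 → $53,540.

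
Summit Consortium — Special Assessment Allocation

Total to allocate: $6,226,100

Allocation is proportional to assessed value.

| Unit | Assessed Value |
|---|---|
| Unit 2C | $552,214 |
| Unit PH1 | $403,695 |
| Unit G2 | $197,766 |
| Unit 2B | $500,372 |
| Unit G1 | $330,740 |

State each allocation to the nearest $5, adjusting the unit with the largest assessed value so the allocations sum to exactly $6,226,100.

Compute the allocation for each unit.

Unit 2C: $1,732,250; Unit PH1: $1,266,355; Unit G2: $620,375; Unit 2B: $1,569,620; Unit G1: $1,037,500

Total assessed value = 1,984,787.
Raw shares: Unit 2C 552,214/1,984,787 × $6,226,100 = 1,732,246.12; Unit PH1 403,695/1,984,787 × $6,226,100 = 1,266,355.25; Unit G2 197,766/1,984,787 × $6,226,100 = 620,374.32; Unit 2B 500,372/1,984,787 × $6,226,100 = 1,569,622.39; Unit G1 330,740/1,984,787 × $6,226,100 = 1,037,501.92.
Rounded to nearest $5: Unit 2C $1,732,245; Unit PH1 $1,266,355; Unit G2 $620,375; Unit 2B $1,569,620; Unit G1 $1,037,500. Sum = $6,226,095.
Difference $6,226,100 − $6,226,095 = +$5 applied to largest assessed value (Unit 2C): Unit 2C becomes $1,732,250.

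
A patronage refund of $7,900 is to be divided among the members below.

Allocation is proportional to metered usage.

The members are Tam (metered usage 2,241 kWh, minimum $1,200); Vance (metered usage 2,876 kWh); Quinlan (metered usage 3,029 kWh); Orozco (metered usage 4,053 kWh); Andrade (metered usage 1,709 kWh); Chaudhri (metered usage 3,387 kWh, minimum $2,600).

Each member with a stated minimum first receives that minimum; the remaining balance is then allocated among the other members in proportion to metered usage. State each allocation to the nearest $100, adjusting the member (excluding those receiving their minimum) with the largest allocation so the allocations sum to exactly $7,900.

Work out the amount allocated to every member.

Minimums first: Tam $1,200; Chaudhri $2,600. Balance $4,100.
Balance split over remaining metered usage 11,667: Vance 1,010.68 → $1,000; Quinlan 1,064.45 → $1,100; Orozco 1,424.30 → $1,400; Andrade 600.57 → $600.

Tam: $1,200 | Vance: $1,000 | Quinlan: $1,100 | Orozco: $1,400 | Andrade: $600 | Chaudhri: $2,600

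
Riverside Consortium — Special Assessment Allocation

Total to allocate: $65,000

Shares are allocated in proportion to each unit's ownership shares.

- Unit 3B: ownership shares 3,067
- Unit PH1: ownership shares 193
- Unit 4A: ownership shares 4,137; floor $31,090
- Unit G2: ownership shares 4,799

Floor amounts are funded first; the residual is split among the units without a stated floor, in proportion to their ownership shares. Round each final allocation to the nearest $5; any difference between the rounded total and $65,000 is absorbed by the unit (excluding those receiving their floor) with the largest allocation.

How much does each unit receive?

Guaranteed amounts: Unit 4A $31,090. Residual $33,910.
Residual split over remaining ownership shares 8,059: Unit 3B 12,905.07 → $12,905; Unit PH1 812.09 → $810; Unit G2 20,192.84 → $20,195.

Unit 3B: $12,905; Unit PH1: $810; Unit 4A: $31,090; Unit G2: $20,195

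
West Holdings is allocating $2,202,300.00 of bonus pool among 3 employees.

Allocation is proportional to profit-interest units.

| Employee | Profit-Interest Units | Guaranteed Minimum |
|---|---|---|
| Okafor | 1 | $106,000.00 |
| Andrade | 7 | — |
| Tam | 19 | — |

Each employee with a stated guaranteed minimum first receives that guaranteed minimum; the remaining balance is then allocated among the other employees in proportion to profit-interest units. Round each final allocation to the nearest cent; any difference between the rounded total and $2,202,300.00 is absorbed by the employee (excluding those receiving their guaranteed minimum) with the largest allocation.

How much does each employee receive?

Guaranteed amounts: Okafor $106,000.00. Balance $2,096,300.00.
Balance split over remaining profit-interest units 26: Andrade 564,388.4615 → $564,388.46; Tam 1,531,911.5385 → $1,531,911.54.

Okafor: $106,000.00 | Andrade: $564,388.46 | Tam: $1,531,911.54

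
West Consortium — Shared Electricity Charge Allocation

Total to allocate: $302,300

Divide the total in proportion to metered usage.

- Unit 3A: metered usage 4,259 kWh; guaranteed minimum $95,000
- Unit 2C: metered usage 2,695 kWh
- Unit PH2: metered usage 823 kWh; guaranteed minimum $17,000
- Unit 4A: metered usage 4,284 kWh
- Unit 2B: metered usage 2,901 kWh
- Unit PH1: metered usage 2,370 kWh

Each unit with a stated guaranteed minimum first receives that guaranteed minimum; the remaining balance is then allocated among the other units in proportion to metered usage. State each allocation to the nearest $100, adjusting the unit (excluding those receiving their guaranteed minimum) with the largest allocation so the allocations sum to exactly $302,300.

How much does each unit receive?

Unit 3A: $95,000 · Unit 2C: $41,900 · Unit PH2: $17,000 · Unit 4A: $66,500 · Unit 2B: $45,100 · Unit PH1: $36,800

Guaranteed amounts: Unit 3A $95,000; Unit PH2 $17,000. Residual $190,300.
Residual split over remaining metered usage 12,250: Unit 2C 41,866.00 → $41,900; Unit 4A 66,550.63 → $66,600; Unit 2B 45,066.15 → $45,100; Unit PH1 36,817.22 → $36,800.
Rounding difference −$100 applied to Unit 4A → $66,500.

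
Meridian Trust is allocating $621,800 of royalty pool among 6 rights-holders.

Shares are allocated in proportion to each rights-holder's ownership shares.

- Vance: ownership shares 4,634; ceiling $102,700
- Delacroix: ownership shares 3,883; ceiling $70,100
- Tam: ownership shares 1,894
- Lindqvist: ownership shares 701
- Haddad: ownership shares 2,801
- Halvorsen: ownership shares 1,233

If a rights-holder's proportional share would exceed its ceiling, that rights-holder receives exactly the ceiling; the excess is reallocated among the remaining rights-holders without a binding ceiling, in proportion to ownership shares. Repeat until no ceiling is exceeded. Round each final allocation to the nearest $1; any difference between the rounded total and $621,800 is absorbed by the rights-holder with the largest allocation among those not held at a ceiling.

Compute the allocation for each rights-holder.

Vance: $102,700; Delacroix: $70,100; Tam: $128,286; Lindqvist: $47,481; Haddad: $189,719; Halvorsen: $83,514

Ownership shares total: 15,146.
Pro-rata shares before constraints: Vance 190,243.05; Delacroix 159,411.69; Tam 77,755.79; Lindqvist 28,778.67; Haddad 114,991.54; Halvorsen 50,619.27.
Cap binds for Vance ($102,700), Delacroix ($70,100); residual $449,000 reallocated over remaining ownership shares 6,629.
Remaining shares: Tam 128,285.71 → $128,286; Lindqvist 47,480.62 → $47,481; Haddad 189,719.26 → $189,719; Halvorsen 83,514.41 → $83,514.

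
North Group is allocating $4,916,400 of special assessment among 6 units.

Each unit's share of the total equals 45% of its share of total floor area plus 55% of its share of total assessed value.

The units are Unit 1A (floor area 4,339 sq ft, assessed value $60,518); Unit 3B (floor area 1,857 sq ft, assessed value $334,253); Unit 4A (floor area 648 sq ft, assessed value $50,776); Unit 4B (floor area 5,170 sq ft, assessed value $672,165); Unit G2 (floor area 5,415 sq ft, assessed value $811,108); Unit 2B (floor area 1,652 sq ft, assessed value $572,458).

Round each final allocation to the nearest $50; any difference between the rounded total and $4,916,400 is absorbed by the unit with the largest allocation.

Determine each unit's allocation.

Totals — floor area 19,081, assessed value 2,501,278.
Blended shares (45% floor area + 55% assessed value): Unit 1A 0.1156; Unit 3B 0.1173; Unit 4A 0.0264; Unit 4B 0.2697; Unit G2 0.3061; Unit 2B 0.1648.
Unrounded shares: Unit 1A 568,516.27; Unit 3B 576,659.12; Unit 4A 130,025.16; Unit 4B 1,326,092.29; Unit G2 1,504,704.32; Unit 2B 810,402.83.
At nearest $50: Unit 1A $568,500; Unit 3B $576,650; Unit 4A $130,050; Unit 4B $1,326,100; Unit G2 $1,504,700; Unit 2B $810,400. Sum = $4,916,400.
Sum already equals the total — no adjustment.

Unit 1A: $568,500; Unit 3B: $576,650; Unit 4A: $130,050; Unit 4B: $1,326,100; Unit G2: $1,504,700; Unit 2B: $810,400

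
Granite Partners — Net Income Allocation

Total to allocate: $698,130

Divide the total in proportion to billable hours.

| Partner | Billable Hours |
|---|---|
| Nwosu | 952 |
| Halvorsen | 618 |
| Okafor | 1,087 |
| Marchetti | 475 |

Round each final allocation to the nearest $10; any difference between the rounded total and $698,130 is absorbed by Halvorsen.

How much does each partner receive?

Nwosu: $212,200; Halvorsen: $137,760; Okafor: $242,290; Marchetti: $105,880

Billable hours total: 3,132.
Pro-rata amounts: Nwosu 952/3,132 × $698,130 = 212,202.99; Halvorsen 618/3,132 × $698,130 = 137,753.62; Okafor 1,087/3,132 × $698,130 = 242,294.80; Marchetti 475/3,132 × $698,130 = 105,878.59.
Rounded to nearest $10: Nwosu $212,200; Halvorsen $137,750; Okafor $242,290; Marchetti $105,880. Sum = $698,120.
Difference $698,130 − $698,120 = +$10 applied to Halvorsen: Halvorsen becomes $137,760.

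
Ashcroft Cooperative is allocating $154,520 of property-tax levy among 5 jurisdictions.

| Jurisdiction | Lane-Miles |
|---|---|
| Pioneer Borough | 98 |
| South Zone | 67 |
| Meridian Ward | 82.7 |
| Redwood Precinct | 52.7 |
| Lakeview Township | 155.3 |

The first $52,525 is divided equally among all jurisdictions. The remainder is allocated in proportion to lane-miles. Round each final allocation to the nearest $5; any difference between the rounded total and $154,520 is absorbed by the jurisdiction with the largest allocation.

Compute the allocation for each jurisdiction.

Pioneer Borough: $32,440 · South Zone: $25,500 · Meridian Ward: $29,015 · Redwood Precinct: $22,300 · Lakeview Township: $45,265

$52,525 shared equally gives $10,505 per jurisdiction.
Remainder $101,995 by lane-miles (total 455.7): Pioneer Borough 21,934.41 → $21,935; South Zone 14,995.97 → $14,995; Meridian Ward 18,509.96 → $18,510; Redwood Precinct 11,795.34 → $11,795; Lakeview Township 34,759.32 → $34,760.
Totals: Pioneer Borough $10,505 + $21,935 = $32,440; South Zone $10,505 + $14,995 = $25,500; Meridian Ward $10,505 + $18,510 = $29,015; Redwood Precinct $10,505 + $11,795 = $22,300; Lakeview Township $10,505 + $34,760 = $45,265.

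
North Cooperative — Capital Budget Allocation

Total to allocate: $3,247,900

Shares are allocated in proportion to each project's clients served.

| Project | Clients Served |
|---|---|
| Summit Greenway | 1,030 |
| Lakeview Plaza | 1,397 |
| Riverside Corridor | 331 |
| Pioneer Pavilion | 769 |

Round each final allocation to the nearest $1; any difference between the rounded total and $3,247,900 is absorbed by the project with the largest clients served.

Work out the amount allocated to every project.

Clients served total: 1,030 + 1,397 + 331 + 769 = 3,527.
Pro-rata amounts: Summit Greenway 948,493.62; Lakeview Plaza 1,286,452.03; Riverside Corridor 304,807.17; Pioneer Pavilion 708,147.18.
Rounded to nearest $1: Summit Greenway $948,494; Lakeview Plaza $1,286,452; Riverside Corridor $304,807; Pioneer Pavilion $708,147. Sum = $3,247,900.
Sum already equals the total — no adjustment.

Summit Greenway: $948,494 | Lakeview Plaza: $1,286,452 | Riverside Corridor: $304,807 | Pioneer Pavilion: $708,147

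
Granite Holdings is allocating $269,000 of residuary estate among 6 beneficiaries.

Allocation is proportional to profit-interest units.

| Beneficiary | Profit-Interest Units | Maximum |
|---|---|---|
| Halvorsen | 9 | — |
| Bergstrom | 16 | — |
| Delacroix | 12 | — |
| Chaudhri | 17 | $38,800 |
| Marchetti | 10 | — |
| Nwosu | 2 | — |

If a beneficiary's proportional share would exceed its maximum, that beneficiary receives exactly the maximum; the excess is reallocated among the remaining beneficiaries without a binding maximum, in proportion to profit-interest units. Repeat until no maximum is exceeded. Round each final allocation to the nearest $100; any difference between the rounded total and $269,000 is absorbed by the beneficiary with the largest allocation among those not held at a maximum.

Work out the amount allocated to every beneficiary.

Halvorsen: $42,300 | Bergstrom: $75,100 | Delacroix: $56,400 | Chaudhri: $38,800 | Marchetti: $47,000 | Nwosu: $9,400

Sum of profit-interest units: 66.
Proportional shares (ignoring caps): Halvorsen 36,681.82; Bergstrom 65,212.12; Delacroix 48,909.09; Chaudhri 69,287.88; Marchetti 40,757.58; Nwosu 8,151.52.
Cap binds for Chaudhri ($38,800); balance $230,200 reallocated over remaining profit-interest units 49.
Shares after redistribution: Halvorsen 42,281.63 → $42,300; Bergstrom 75,167.35 → $75,200; Delacroix 56,375.51 → $56,400; Marchetti 46,979.59 → $47,000; Nwosu 9,395.92 → $9,400.
Rounding difference −$100 applied to Bergstrom → $75,100.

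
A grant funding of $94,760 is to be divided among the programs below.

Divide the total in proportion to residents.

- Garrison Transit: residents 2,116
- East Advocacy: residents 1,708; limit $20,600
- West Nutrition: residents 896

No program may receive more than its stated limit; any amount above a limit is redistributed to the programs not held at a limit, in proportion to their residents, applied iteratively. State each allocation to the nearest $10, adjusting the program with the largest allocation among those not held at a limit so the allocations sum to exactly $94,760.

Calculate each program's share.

Garrison Transit: $52,100; East Advocacy: $20,600; West Nutrition: $22,060

Residents total: 4,720.
Pro-rata shares before constraints: Garrison Transit 42,481.39; East Advocacy 34,290.27; West Nutrition 17,988.34.
Cap binds for East Advocacy ($20,600); remaining pool $74,160 reallocated over remaining residents 3,012.
Shares after redistribution: Garrison Transit 52,099.12 → $52,100; West Nutrition 22,060.88 → $22,060.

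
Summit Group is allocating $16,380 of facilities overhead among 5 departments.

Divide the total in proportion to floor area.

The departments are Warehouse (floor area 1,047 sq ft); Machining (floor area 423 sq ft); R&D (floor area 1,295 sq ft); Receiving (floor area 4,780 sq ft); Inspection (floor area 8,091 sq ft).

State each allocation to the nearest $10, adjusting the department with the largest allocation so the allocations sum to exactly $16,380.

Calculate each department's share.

Total floor area = 15,636.
Unrounded shares: Warehouse 1,047/15,636 × $16,380 = 1,096.82; Machining 423/15,636 × $16,380 = 443.13; R&D 1,295/15,636 × $16,380 = 1,356.62; Receiving 4,780/15,636 × $16,380 = 5,007.44; Inspection 8,091/15,636 × $16,380 = 8,475.99.
Rounded to nearest $10: Warehouse $1,100; Machining $440; R&D $1,360; Receiving $5,010; Inspection $8,480. Sum = $16,390.
Difference $16,380 − $16,390 = −$10 applied to largest allocation (Inspection): Inspection becomes $8,470.

Warehouse: $1,100; Machining: $440; R&D: $1,360; Receiving: $5,010; Inspection: $8,470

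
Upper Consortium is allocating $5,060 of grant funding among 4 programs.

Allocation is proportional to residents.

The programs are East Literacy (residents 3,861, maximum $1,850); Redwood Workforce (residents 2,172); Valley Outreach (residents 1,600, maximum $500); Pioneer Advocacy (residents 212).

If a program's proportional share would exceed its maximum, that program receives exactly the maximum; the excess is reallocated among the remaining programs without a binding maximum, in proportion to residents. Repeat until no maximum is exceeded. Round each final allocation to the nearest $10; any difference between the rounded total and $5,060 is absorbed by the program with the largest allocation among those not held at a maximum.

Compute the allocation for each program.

Total residents = 7,845.
Pro-rata shares before constraints: East Literacy 2,490.33; Redwood Workforce 1,400.93; Valley Outreach 1,031.99; Pioneer Advocacy 136.74.
Cap binds for East Literacy ($1,850), Valley Outreach ($500); remaining pool $2,710 reallocated over remaining residents 2,384.
Redistributed shares: Redwood Workforce 2,469.01 → $2,470; Pioneer Advocacy 240.99 → $240.

East Literacy: $1,850 | Redwood Workforce: $2,470 | Valley Outreach: $500 | Pioneer Advocacy: $240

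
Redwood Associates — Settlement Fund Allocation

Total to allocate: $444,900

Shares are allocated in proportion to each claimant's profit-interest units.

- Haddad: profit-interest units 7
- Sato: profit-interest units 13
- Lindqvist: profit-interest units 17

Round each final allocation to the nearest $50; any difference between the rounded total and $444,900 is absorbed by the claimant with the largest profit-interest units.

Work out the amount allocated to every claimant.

Profit-interest units total: 37.
Pro-rata amounts: Haddad 7/37 × $444,900 = 84,170.27; Sato 13/37 × $444,900 = 156,316.22; Lindqvist 17/37 × $444,900 = 204,413.51.
At nearest $50: Haddad $84,150; Sato $156,300; Lindqvist $204,400. Sum = $444,850.
Difference $444,900 − $444,850 = +$50 applied to largest profit-interest units (Lindqvist): Lindqvist becomes $204,450.

Haddad: $84,150 · Sato: $156,300 · Lindqvist: $204,450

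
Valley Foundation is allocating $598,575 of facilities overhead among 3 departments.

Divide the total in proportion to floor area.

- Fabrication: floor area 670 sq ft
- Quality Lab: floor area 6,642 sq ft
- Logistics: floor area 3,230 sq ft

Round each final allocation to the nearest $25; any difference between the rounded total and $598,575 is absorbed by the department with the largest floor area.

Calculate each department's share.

Combined floor area = 670 + 6,642 + 3,230 = 10,542.
Proportional shares: Fabrication 38,042.62; Quality Lab 377,132.91; Logistics 183,399.47.
Rounded to nearest $25: Fabrication $38,050; Quality Lab $377,125; Logistics $183,400. Sum = $598,575.
No rounding difference to absorb.

Fabrication: $38,050; Quality Lab: $377,125; Logistics: $183,400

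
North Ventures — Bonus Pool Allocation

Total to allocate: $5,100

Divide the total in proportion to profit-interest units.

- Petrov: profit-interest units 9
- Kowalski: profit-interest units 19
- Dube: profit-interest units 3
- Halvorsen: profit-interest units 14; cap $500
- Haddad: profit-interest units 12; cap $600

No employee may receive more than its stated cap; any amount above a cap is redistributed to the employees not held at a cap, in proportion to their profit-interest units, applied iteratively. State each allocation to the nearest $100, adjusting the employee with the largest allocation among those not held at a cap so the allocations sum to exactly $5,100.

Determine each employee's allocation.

Petrov: $1,200 · Kowalski: $2,400 · Dube: $400 · Halvorsen: $500 · Haddad: $600

Total profit-interest units = 57.
Unconstrained shares: Petrov 805.26; Kowalski 1,700.00; Dube 268.42; Halvorsen 1,252.63; Haddad 1,073.68.
Cap binds for Halvorsen ($500), Haddad ($600); remaining pool $4,000 reallocated over remaining profit-interest units 31.
Redistributed shares: Petrov 1,161.29 → $1,200; Kowalski 2,451.61 → $2,500; Dube 387.10 → $400.
Rounding difference −$100 applied to Kowalski → $2,400.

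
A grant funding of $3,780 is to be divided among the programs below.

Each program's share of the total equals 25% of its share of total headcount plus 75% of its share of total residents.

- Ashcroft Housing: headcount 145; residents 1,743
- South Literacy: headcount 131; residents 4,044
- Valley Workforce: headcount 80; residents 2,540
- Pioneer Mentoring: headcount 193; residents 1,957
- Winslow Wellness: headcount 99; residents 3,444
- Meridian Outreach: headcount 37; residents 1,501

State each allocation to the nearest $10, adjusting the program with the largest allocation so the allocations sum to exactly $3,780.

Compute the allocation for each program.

Ashcroft Housing: $520; South Literacy: $940; Valley Workforce: $580; Pioneer Mentoring: $630; Winslow Wellness: $780; Meridian Outreach: $330

Totals — headcount 685, residents 15,229.
Composite weights (25% headcount + 75% residents): Ashcroft Housing 0.1388; South Literacy 0.2470; Valley Workforce 0.1543; Pioneer Mentoring 0.1668; Winslow Wellness 0.2057; Meridian Outreach 0.0874.
Unrounded shares: Ashcroft Housing 524.51; South Literacy 933.55; Valley Workforce 583.21; Pioneer Mentoring 630.57; Winslow Wellness 777.70; Meridian Outreach 330.47.
Rounded to nearest $10: Ashcroft Housing $520; South Literacy $930; Valley Workforce $580; Pioneer Mentoring $630; Winslow Wellness $780; Meridian Outreach $330. Sum = $3,770.
Difference $3,780 − $3,770 = +$10 applied to largest allocation (South Literacy): South Literacy becomes $940.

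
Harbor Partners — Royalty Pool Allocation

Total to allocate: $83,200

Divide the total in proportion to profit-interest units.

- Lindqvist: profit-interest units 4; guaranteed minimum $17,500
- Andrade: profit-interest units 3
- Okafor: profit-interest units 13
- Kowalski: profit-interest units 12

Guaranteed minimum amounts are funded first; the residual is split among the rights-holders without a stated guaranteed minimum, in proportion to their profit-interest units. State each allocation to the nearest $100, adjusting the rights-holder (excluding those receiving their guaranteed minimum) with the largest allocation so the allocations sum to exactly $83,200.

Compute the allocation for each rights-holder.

Fund the minimums — Lindqvist $17,500. Balance $65,700.
Balance split over remaining profit-interest units 28: Andrade 7,039.29 → $7,000; Okafor 30,503.57 → $30,500; Kowalski 28,157.14 → $28,200.

Lindqvist: $17,500 | Andrade: $7,000 | Okafor: $30,500 | Kowalski: $28,200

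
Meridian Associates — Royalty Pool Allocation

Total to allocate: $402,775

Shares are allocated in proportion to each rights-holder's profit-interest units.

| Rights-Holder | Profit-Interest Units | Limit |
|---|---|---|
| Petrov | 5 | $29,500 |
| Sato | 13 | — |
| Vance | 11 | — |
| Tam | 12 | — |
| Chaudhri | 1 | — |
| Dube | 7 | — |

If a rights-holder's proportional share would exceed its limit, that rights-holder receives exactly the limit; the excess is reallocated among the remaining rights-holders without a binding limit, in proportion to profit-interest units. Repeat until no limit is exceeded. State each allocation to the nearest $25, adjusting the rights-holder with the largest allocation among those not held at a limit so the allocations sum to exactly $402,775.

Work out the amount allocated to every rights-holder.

Petrov: $29,500 · Sato: $110,300 · Vance: $93,325 · Tam: $101,800 · Chaudhri: $8,475 · Dube: $59,375

Profit-interest units total: 49.
Proportional shares (ignoring caps): Petrov 41,099.49; Sato 106,858.67; Vance 90,418.88; Tam 98,638.78; Chaudhri 8,219.90; Dube 57,539.29.
Capped: Petrov ($29,500); residual $373,275 reallocated over remaining profit-interest units 44.
Redistributed shares: Sato 110,285.80 → $110,275; Vance 93,318.75 → $93,325; Tam 101,802.27 → $101,800; Chaudhri 8,483.52 → $8,475; Dube 59,384.66 → $59,375.
Rounding difference +$25 applied to Sato → $110,300.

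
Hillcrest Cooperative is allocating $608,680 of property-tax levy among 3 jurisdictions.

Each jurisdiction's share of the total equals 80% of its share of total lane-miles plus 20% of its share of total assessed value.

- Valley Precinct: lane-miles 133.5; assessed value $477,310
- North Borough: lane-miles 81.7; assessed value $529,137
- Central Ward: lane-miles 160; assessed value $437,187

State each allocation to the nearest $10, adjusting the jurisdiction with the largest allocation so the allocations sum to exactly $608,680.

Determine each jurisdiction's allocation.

Lane-miles total 375.2; assessed value total 1,443,634.
Combined weights (80% lane-miles + 20% assessed value): Valley Precinct 0.3508; North Borough 0.2475; Central Ward 0.4017.
Proportional shares: Valley Precinct 213,509.34; North Borough 150,652.37; Central Ward 244,518.29.
Rounded to nearest $10: Valley Precinct $213,510; North Borough $150,650; Central Ward $244,520. Sum = $608,680.
No rounding difference to absorb.

Valley Precinct: $213,510; North Borough: $150,650; Central Ward: $244,520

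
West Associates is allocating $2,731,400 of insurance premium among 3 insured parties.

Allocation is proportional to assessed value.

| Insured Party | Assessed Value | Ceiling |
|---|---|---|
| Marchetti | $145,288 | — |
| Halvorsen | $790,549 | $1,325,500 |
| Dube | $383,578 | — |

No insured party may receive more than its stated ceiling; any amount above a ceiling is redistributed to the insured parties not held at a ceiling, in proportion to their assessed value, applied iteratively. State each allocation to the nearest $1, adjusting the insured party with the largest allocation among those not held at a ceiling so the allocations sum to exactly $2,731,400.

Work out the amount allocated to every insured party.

Marchetti: $386,223; Halvorsen: $1,325,500; Dube: $1,019,677

Combined assessed value = 1,319,415.
Unconstrained shares: Marchetti 300,769.39; Halvorsen 1,636,562.82; Dube 794,067.79.
Cap binds for Halvorsen ($1,325,500); balance $1,405,900 reallocated over remaining assessed value 528,866.
Remaining shares: Marchetti 386,223.35 → $386,223; Dube 1,019,676.65 → $1,019,677.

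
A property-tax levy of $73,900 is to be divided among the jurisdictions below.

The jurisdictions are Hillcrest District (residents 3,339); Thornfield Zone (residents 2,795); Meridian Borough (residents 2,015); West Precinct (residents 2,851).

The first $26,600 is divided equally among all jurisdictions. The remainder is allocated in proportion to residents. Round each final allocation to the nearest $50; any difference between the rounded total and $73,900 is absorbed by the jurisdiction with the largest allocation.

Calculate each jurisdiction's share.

Hillcrest District: $21,050; Thornfield Zone: $18,650; Meridian Borough: $15,300; West Precinct: $18,900

$26,600 shared equally gives $6,650 per jurisdiction.
Remainder $47,300 by residents (total 11,000): Hillcrest District 14,357.70 → $14,350; Thornfield Zone 12,018.50 → $12,000; Meridian Borough 8,664.50 → $8,650; West Precinct 12,259.30 → $12,250.
Rounding difference +$50 on remainder applied to Hillcrest District.
Totals: Hillcrest District $6,650 + $14,400 = $21,050; Thornfield Zone $6,650 + $12,000 = $18,650; Meridian Borough $6,650 + $8,650 = $15,300; West Precinct $6,650 + $12,250 = $18,900.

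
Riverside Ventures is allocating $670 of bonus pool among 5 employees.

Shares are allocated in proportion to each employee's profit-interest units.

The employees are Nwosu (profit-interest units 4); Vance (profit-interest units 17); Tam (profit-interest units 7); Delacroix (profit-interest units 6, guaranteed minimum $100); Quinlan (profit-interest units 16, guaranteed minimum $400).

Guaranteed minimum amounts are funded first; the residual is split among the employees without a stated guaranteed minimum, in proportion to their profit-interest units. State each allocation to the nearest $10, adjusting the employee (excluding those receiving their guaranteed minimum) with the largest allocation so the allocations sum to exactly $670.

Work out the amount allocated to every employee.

Nwosu: $20 · Vance: $110 · Tam: $40 · Delacroix: $100 · Quinlan: $400

Minimums first: Delacroix $100; Quinlan $400. Balance $170.
Balance split over remaining profit-interest units 28: Nwosu 24.29 → $20; Vance 103.21 → $100; Tam 42.50 → $40.
Rounding difference +$10 applied to Vance → $110.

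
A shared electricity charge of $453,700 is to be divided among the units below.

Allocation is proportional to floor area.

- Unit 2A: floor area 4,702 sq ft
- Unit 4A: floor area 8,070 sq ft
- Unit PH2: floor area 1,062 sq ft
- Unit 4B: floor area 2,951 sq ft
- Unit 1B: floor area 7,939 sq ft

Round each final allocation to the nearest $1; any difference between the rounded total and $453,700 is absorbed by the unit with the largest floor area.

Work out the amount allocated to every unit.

Unit 2A: $86,284 · Unit 4A: $148,090 · Unit PH2: $19,488 · Unit 4B: $54,153 · Unit 1B: $145,685

Combined floor area = 24,724.
Raw shares: Unit 2A 4,702/24,724 × $453,700 = 86,284.48; Unit 4A 8,070/24,724 × $453,700 = 148,089.27; Unit PH2 1,062/24,724 × $453,700 = 19,488.33; Unit 4B 2,951/24,724 × $453,700 = 54,152.59; Unit 1B 7,939/24,724 × $453,700 = 145,685.34.
After rounding ($1): Unit 2A $86,284; Unit 4A $148,089; Unit PH2 $19,488; Unit 4B $54,153; Unit 1B $145,685. Sum = $453,699.
Difference $453,700 − $453,699 = +$1 applied to largest floor area (Unit 4A): Unit 4A becomes $148,090.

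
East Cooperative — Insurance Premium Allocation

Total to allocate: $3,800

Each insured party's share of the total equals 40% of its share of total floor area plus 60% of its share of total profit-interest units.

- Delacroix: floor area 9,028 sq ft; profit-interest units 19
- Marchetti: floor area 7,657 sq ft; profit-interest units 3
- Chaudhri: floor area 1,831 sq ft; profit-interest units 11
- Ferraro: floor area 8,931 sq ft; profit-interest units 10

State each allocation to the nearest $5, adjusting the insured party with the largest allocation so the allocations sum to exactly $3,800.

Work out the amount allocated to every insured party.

Delacroix: $1,505 | Marchetti: $585 | Chaudhri: $685 | Ferraro: $1,025

Floor area total 27,447; profit-interest units total 43.
Composite weights (40% floor area + 60% profit-interest units): Delacroix 0.3967; Marchetti 0.1535; Chaudhri 0.1802; Ferraro 0.2697.
Pro-rata amounts: Delacroix 1,507.41; Marchetti 583.11; Chaudhri 684.66; Ferraro 1,024.83.
At nearest $5: Delacroix $1,505; Marchetti $585; Chaudhri $685; Ferraro $1,025. Sum = $3,800.
Rounded total matches; no reconciliation needed.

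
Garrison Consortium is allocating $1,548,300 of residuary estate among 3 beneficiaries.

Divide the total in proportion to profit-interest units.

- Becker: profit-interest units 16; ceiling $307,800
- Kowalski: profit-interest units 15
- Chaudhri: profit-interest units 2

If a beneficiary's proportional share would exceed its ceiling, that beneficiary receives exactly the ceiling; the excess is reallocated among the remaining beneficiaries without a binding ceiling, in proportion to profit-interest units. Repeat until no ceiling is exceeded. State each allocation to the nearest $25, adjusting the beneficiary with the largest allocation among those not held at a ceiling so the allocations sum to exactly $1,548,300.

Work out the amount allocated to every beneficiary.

Becker: $307,800; Kowalski: $1,094,550; Chaudhri: $145,950

Combined profit-interest units = 33.
Proportional shares (ignoring caps): Becker 750,690.91; Kowalski 703,772.73; Chaudhri 93,836.36.
Capped: Becker ($307,800); residual $1,240,500 reallocated over remaining profit-interest units 17.
Remaining shares: Kowalski 1,094,558.82 → $1,094,550; Chaudhri 145,941.18 → $145,950.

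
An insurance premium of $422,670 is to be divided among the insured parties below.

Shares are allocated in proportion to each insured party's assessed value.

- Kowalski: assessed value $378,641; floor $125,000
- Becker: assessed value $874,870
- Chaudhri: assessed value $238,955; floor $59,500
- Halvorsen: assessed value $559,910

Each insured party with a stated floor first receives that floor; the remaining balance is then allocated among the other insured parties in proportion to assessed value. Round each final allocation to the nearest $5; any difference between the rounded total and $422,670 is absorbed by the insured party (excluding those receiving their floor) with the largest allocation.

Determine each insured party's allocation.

Guaranteed amounts: Kowalski $125,000; Chaudhri $59,500. Balance $238,170.
Balance split over remaining assessed value 1,434,780: Becker 145,226.30 → $145,225; Halvorsen 92,943.70 → $92,945.

Kowalski: $125,000 | Becker: $145,225 | Chaudhri: $59,500 | Halvorsen: $92,945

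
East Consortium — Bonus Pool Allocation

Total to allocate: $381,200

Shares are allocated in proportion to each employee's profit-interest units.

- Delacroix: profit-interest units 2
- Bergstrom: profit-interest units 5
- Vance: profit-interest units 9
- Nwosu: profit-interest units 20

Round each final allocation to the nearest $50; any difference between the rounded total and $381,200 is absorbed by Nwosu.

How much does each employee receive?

Profit-interest units total: 36.
Proportional shares: Delacroix 2/36 × $381,200 = 21,177.78; Bergstrom 5/36 × $381,200 = 52,944.44; Vance 9/36 × $381,200 = 95,300.00; Nwosu 20/36 × $381,200 = 211,777.78.
At nearest $50: Delacroix $21,200; Bergstrom $52,950; Vance $95,300; Nwosu $211,800. Sum = $381,250.
Difference $381,200 − $381,250 = −$50 applied to Nwosu: Nwosu becomes $211,750.

Delacroix: $21,200 · Bergstrom: $52,950 · Vance: $95,300 · Nwosu: $211,750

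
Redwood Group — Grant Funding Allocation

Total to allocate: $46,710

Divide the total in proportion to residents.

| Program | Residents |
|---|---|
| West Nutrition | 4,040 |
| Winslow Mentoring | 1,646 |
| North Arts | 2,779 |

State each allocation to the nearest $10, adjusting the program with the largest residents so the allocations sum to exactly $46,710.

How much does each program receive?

Sum of residents: 4,040 + 1,646 + 2,779 = 8,465.
Proportional shares: West Nutrition 22,292.78; Winslow Mentoring 9,082.65; North Arts 15,334.56.
At nearest $10: West Nutrition $22,290; Winslow Mentoring $9,080; North Arts $15,330. Sum = $46,700.
Difference $46,710 − $46,700 = +$10 applied to largest residents (West Nutrition): West Nutrition becomes $22,300.

West Nutrition: $22,300 · Winslow Mentoring: $9,080 · North Arts: $15,330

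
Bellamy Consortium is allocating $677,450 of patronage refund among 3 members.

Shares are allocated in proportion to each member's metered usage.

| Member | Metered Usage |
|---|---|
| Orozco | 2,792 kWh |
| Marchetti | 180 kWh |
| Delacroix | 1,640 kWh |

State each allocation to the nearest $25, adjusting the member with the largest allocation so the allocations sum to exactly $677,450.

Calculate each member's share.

Orozco: $410,100 · Marchetti: $26,450 · Delacroix: $240,900

Combined metered usage = 4,612.
Proportional shares: Orozco 2,792/4,612 × $677,450 = 410,112.84; Marchetti 180/4,612 × $677,450 = 26,439.94; Delacroix 1,640/4,612 × $677,450 = 240,897.22.
After rounding ($25): Orozco $410,125; Marchetti $26,450; Delacroix $240,900. Sum = $677,475.
Difference $677,450 − $677,475 = −$25 applied to largest allocation (Orozco): Orozco becomes $410,100.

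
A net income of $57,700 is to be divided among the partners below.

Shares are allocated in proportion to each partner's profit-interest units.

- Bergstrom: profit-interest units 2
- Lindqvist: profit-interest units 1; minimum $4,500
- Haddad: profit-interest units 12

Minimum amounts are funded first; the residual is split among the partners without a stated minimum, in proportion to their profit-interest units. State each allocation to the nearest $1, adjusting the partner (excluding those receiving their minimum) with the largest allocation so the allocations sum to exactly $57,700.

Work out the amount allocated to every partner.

Bergstrom: $7,600 | Lindqvist: $4,500 | Haddad: $45,600

Guaranteed amounts: Lindqvist $4,500. Residual $53,200.
Residual split over remaining profit-interest units 14: Bergstrom 7,600.00 → $7,600; Haddad 45,600.00 → $45,600.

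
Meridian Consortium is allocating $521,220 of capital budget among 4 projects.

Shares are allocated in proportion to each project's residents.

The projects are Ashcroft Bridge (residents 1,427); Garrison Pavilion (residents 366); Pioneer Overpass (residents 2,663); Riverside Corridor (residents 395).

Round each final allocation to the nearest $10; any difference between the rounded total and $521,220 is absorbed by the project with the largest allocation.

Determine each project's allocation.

Total residents = 4,851.
Raw shares: Ashcroft Bridge 1,427/4,851 × $521,220 = 153,325.28; Garrison Pavilion 366/4,851 × $521,220 = 39,325.19; Pioneer Overpass 2,663/4,851 × $521,220 = 286,128.40; Riverside Corridor 395/4,851 × $521,220 = 42,441.13.
Rounded to nearest $10: Ashcroft Bridge $153,330; Garrison Pavilion $39,330; Pioneer Overpass $286,130; Riverside Corridor $42,440. Sum = $521,230.
Difference $521,220 − $521,230 = −$10 applied to largest allocation (Pioneer Overpass): Pioneer Overpass becomes $286,120.

Ashcroft Bridge: $153,330 · Garrison Pavilion: $39,330 · Pioneer Overpass: $286,120 · Riverside Corridor: $42,440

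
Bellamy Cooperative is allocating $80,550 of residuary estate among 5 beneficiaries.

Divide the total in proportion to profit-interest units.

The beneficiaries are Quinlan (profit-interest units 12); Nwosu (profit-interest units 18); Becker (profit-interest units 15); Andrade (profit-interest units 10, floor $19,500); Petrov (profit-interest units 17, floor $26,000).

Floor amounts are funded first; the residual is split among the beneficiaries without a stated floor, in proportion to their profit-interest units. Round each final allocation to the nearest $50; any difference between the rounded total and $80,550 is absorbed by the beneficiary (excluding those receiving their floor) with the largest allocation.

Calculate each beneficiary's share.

Quinlan: $9,350; Nwosu: $14,000; Becker: $11,700; Andrade: $19,500; Petrov: $26,000

Fund the minimums — Andrade $19,500; Petrov $26,000. Residual $35,050.
Residual split over remaining profit-interest units 45: Quinlan 9,346.67 → $9,350; Nwosu 14,020.00 → $14,000; Becker 11,683.33 → $11,700.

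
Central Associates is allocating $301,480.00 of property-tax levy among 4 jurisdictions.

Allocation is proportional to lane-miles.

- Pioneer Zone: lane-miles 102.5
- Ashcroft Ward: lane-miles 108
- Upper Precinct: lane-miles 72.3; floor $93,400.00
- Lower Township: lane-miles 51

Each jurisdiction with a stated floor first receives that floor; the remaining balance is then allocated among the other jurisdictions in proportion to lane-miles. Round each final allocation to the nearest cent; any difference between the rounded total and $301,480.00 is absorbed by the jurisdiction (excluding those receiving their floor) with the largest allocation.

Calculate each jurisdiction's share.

Pioneer Zone: $81,560.99 · Ashcroft Ward: $85,937.44 · Upper Precinct: $93,400.00 · Lower Township: $40,581.57

Minimums first: Upper Precinct $93,400.00. Remaining pool $208,080.00.
Remaining pool split over remaining lane-miles 261.5: Pioneer Zone 81,560.9943 → $81,560.99; Ashcroft Ward 85,937.4379 → $85,937.44; Lower Township 40,581.5679 → $40,581.57.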